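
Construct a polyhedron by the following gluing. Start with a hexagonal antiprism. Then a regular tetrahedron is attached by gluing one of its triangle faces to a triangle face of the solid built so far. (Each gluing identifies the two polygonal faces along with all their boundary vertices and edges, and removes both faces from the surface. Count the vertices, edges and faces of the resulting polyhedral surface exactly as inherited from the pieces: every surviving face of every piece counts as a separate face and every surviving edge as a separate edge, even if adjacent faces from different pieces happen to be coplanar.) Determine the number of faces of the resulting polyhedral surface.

A hexagonal antiprism: V=12, E=24, F=14.
Attach a regular tetrahedron (V=4, E=6, F=4) along a 3-gon: merge 3 vertices and 3 edges, delete both glued faces → V=13, E=27, F=16.
Check: V − E + F = 13 − 27 + 16 = 2.

16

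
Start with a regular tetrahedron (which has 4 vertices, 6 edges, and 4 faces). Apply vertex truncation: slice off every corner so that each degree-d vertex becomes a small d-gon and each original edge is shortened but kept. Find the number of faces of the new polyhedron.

Truncation replaces each original edge-end by a new vertex, so V′ = 2E = 12.
Each original edge survives, and each old vertex of degree d contributes d new edges; summing degrees gives Σd = 2E, so E′ = E + 2E = 3E = 18.
Each original face survives and each original vertex becomes one new face: F′ = F + V = 8.

8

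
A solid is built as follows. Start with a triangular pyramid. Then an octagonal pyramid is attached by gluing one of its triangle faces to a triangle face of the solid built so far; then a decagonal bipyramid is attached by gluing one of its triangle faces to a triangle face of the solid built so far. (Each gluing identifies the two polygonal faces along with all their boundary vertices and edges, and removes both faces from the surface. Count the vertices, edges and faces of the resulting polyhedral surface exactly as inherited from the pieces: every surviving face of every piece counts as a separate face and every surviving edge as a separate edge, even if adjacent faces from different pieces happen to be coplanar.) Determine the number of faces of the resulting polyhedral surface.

A triangular pyramid: V=4, E=6, F=4.
Attach an octagonal pyramid (V=9, E=16, F=9) along a 3-gon: merge 3 vertices and 3 edges, delete both glued faces → V=10, E=19, F=11.
Attach a decagonal bipyramid (V=12, E=30, F=20) along a 3-gon: merge 3 vertices and 3 edges, delete both glued faces → V=19, E=46, F=29.
Check: V − E + F = 19 − 46 + 29 = 2.

29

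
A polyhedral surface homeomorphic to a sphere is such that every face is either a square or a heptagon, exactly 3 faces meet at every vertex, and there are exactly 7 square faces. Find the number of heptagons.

2

Let x be the number of heptagons; then F = 7 + x.
Edge–face incidences: 2E = 4·7 + 7·x = 28 + 7x.
Every vertex has degree 3, so 3V = 2E.
Euler: V − E + F = 2 ⇒ (2E)/3 − E + (7 + x) = 2.
Multiply by 6: 2·(2E) − 3·(2E) + 6·(7 + x) = 12, i.e. 42 + 6x − (28 + 7x) = 12.
Collecting terms: −x + 14 = 12, so −x = −2, so x = 2.
Then 2E = 28 + 7·2 = 42, so E = 21, V = 2E/3 = 14, F = 7 + 2 = 9.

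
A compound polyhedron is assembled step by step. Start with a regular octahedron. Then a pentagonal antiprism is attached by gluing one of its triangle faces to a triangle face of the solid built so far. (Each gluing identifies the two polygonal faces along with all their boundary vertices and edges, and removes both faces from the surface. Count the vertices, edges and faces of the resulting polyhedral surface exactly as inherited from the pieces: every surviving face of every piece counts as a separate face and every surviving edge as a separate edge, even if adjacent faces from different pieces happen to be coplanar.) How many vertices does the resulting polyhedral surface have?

13

A regular octahedron: V=6, E=12, F=8.
Attach a pentagonal antiprism (V=10, E=20, F=12) along a 3-gon: merge 3 vertices and 3 edges, delete both glued faces → V=13, E=29, F=18.
Check: V − E + F = 13 − 29 + 18 = 2.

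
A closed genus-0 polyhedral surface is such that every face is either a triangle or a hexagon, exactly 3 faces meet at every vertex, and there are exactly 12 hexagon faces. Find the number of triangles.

4

Let x be the number of triangles; then F = 12 + x.
Edge–face incidences: 2E = 6·12 + 3·x = 72 + 3x.
Every vertex has degree 3, so 3V = 2E.
Euler: V − E + F = 2 ⇒ (2E)/3 − E + (12 + x) = 2.
Multiply by 6: 2·(2E) − 3·(2E) + 6·(12 + x) = 12, i.e. 72 + 6x − (72 + 3x) = 12.
Collecting terms: 3x = 12, so x = 4.
Then 2E = 72 + 3·4 = 84, so E = 42, V = 2E/3 = 28, F = 12 + 4 = 16.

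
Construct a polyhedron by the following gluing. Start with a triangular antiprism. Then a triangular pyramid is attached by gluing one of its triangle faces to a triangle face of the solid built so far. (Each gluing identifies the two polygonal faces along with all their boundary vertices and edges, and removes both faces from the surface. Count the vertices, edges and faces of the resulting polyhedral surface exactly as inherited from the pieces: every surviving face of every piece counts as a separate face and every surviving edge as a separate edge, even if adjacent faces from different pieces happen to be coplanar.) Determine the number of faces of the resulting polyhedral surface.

10

A triangular antiprism: V=6, E=12, F=8.
Attach a triangular pyramid (V=4, E=6, F=4) along a 3-gon: merge 3 vertices and 3 edges, delete both glued faces → V=7, E=15, F=10.
Check: V − E + F = 7 − 15 + 10 = 2.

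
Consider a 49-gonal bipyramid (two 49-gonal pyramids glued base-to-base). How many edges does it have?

147

A bipyramid over an n-gon has 2n triangular faces and n + 2 vertices: V = 49 + 2 = 51, E = 3·49 = 147, F = 2·49 = 98.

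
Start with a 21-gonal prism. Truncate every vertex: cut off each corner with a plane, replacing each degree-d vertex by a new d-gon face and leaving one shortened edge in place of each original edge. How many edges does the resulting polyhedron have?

The base solid has V = 42, E = 63, F = 23.
Truncation replaces each original edge-end by a new vertex, so V′ = 2E = 126.
Each original edge survives, and each old vertex of degree d contributes d new edges; summing degrees gives Σd = 2E, so E′ = E + 2E = 3E = 189.
Each original face survives and each original vertex becomes one new face: F′ = F + V = 65.

189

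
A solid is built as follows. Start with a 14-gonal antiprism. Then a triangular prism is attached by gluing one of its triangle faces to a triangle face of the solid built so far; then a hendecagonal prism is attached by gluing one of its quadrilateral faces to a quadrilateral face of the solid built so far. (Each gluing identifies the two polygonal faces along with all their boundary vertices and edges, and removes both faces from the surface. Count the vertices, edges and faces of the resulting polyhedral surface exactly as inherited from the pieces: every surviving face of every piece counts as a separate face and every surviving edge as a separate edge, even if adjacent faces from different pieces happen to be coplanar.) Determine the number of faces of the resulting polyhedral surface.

A 14-gonal antiprism: V=28, E=56, F=30.
Attach a triangular prism (V=6, E=9, F=5) along a 3-gon: merge 3 vertices and 3 edges, delete both glued faces → V=31, E=62, F=33.
Attach a hendecagonal prism (V=22, E=33, F=13) along a 4-gon: merge 4 vertices and 4 edges, delete both glued faces → V=49, E=91, F=44.
Check: V − E + F = 49 − 91 + 44 = 2.

44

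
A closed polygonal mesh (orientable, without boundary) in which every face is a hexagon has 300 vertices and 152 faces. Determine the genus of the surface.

Every face is a hexagon, so 2E = 6·152 = 912, giving E = 456.
χ = V − E + F = 300 − 456 + 152 = -4.
For a closed orientable surface χ = 2 − 2g, so g = (2 − (-4))/2 = 3.

3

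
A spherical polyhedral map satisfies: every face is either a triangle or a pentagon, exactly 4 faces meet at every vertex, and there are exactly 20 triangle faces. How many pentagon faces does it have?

Let x be the number of pentagons; then F = 20 + x.
Edge–face incidences: 2E = 3·20 + 5·x = 60 + 5x.
Every vertex has degree 4, so 4V = 2E.
Euler: V − E + F = 2 ⇒ (2E)/4 − E + (20 + x) = 2.
Multiply by 8: 2·(2E) − 4·(2E) + 8·(20 + x) = 16, i.e. 160 + 8x − 2·(60 + 5x) = 16.
Collecting terms: −2x + 40 = 16, so −2x = −24, so x = 12.
Then 2E = 60 + 5·12 = 120, so E = 60, V = 2E/4 = 30, F = 20 + 12 = 32.

12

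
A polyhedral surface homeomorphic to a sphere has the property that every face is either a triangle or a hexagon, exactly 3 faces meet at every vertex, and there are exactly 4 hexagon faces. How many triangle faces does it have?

4

Let x be the number of triangles; then F = 4 + x.
Edge–face incidences: 2E = 6·4 + 3·x = 24 + 3x.
Every vertex has degree 3, so 3V = 2E.
Euler: V − E + F = 2 ⇒ (2E)/3 − E + (4 + x) = 2.
Multiply by 6: 2·(2E) − 3·(2E) + 6·(4 + x) = 12, i.e. 24 + 6x − (24 + 3x) = 12.
Collecting terms: 3x = 12, so x = 4.
Then 2E = 24 + 3·4 = 36, so E = 18, V = 2E/3 = 12, F = 4 + 4 = 8.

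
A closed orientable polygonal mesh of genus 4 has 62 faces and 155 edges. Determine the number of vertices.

87

For a closed orientable surface of genus 4, χ = 2 − 2·4 = -6.
V = -6 + E − F = -6 + 155 − 62 = 87.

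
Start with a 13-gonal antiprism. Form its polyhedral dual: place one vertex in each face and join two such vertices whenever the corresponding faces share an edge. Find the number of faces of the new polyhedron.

The base solid has V = 26, E = 52, F = 28.
The dual swaps V and F and preserves E: V′ = F = 28, E′ = E = 52, F′ = V = 26.

26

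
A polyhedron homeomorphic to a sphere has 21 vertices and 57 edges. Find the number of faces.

Here V − E + F = 2.
F = 2 − V + E = 2 − 21 + 57 = 38.

38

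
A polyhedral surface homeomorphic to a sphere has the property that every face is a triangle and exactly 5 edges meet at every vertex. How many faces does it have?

20

Each face has 3 edges and each edge borders two faces, so 2E = 3F.
Each vertex has degree 5, so 5V = 2E and hence V = 3F/5.
Euler: V − E + F = 2 ⇒ (3F/5) − (3F/2) + F = 2.
Multiply by 10: (6 − 15 + 10)F = 20, i.e. 1F = 20.
So F = 20, E = 3·20/2 = 30, V = 3·20/5 = 12.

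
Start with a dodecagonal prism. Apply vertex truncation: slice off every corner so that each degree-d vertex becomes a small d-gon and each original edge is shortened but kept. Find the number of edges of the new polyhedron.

108

The base solid has V = 24, E = 36, F = 14.
Truncation replaces each original edge-end by a new vertex, so V′ = 2E = 72.
Each original edge survives, and each old vertex of degree d contributes d new edges; summing degrees gives Σd = 2E, so E′ = E + 2E = 3E = 108.
Each original face survives and each original vertex becomes one new face: F′ = F + V = 38.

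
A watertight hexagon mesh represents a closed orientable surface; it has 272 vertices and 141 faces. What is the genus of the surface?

6

Every face is a hexagon, so 2E = 6·141 = 846, giving E = 423.
χ = V − E + F = 272 − 423 + 141 = -10.
For a closed orientable surface χ = 2 − 2g, so g = (2 − (-10))/2 = 6.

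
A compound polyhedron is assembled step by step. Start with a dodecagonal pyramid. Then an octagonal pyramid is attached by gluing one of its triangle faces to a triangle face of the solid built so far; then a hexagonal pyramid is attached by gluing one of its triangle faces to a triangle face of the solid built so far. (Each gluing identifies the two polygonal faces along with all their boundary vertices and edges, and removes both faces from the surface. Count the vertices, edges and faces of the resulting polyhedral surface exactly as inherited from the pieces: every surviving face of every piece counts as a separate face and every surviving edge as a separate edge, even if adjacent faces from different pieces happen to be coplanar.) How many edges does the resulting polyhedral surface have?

46

A dodecagonal pyramid: V=13, E=24, F=13.
Attach an octagonal pyramid (V=9, E=16, F=9) along a 3-gon: merge 3 vertices and 3 edges, delete both glued faces → V=19, E=37, F=20.
Attach a hexagonal pyramid (V=7, E=12, F=7) along a 3-gon: merge 3 vertices and 3 edges, delete both glued faces → V=23, E=46, F=25.
Check: V − E + F = 23 − 46 + 25 = 2.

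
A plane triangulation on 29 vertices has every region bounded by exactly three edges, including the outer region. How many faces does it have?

54

In a plane triangulation 3F = 2E and V − E + F = 2, so F = 2V − 4 = 2·29 − 4 = 54.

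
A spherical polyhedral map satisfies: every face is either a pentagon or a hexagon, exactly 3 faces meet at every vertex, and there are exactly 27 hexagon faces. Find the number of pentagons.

Let x be the number of pentagons; then F = 27 + x.
Edge–face incidences: 2E = 6·27 + 5·x = 162 + 5x.
Every vertex has degree 3, so 3V = 2E.
Euler: V − E + F = 2 ⇒ (2E)/3 − E + (27 + x) = 2.
Multiply by 6: 2·(2E) − 3·(2E) + 6·(27 + x) = 12, i.e. 162 + 6x − (162 + 5x) = 12.
Collecting terms: x = 12.
Then 2E = 162 + 5·12 = 222, so E = 111, V = 2E/3 = 74, F = 27 + 12 = 39.

12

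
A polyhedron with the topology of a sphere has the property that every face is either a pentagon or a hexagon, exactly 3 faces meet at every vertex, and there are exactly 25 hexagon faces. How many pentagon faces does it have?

Let x be the number of pentagons; then F = 25 + x.
Edge–face incidences: 2E = 6·25 + 5·x = 150 + 5x.
Every vertex has degree 3, so 3V = 2E.
Euler: V − E + F = 2 ⇒ (2E)/3 − E + (25 + x) = 2.
Multiply by 6: 2·(2E) − 3·(2E) + 6·(25 + x) = 12, i.e. 150 + 6x − (150 + 5x) = 12.
Collecting terms: x = 12.
Then 2E = 150 + 5·12 = 210, so E = 105, V = 2E/3 = 70, F = 25 + 12 = 37.

12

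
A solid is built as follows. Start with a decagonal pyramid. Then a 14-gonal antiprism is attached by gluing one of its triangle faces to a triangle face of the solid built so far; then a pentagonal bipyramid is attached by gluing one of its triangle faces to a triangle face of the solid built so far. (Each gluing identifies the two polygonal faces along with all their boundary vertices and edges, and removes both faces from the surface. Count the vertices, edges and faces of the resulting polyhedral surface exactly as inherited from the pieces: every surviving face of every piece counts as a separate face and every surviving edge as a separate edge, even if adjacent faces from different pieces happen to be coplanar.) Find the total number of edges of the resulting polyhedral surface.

85

A decagonal pyramid: V=11, E=20, F=11.
Attach a 14-gonal antiprism (V=28, E=56, F=30) along a 3-gon: merge 3 vertices and 3 edges, delete both glued faces → V=36, E=73, F=39.
Attach a pentagonal bipyramid (V=7, E=15, F=10) along a 3-gon: merge 3 vertices and 3 edges, delete both glued faces → V=40, E=85, F=47.
Check: V − E + F = 40 − 85 + 47 = 2.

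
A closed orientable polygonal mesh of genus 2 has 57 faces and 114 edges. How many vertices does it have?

For a closed orientable surface of genus 2, χ = 2 − 2·2 = -2.
V = -2 + E − F = -2 + 114 − 57 = 55.

55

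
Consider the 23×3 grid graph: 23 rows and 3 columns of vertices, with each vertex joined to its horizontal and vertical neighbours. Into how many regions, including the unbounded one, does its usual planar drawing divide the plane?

The grid has V = 23·3 = 69 vertices and E = 23·2 + 3·22 = 112 edges.
F = 2 − V + E = 2 − 69 + 112 = 45.

45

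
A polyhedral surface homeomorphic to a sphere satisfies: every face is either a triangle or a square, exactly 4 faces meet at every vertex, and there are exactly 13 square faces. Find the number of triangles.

Let x be the number of triangles; then F = 13 + x.
Edge–face incidences: 2E = 4·13 + 3·x = 52 + 3x.
Every vertex has degree 4, so 4V = 2E.
Euler: V − E + F = 2 ⇒ (2E)/4 − E + (13 + x) = 2.
Multiply by 8: 2·(2E) − 4·(2E) + 8·(13 + x) = 16, i.e. 104 + 8x − 2·(52 + 3x) = 16.
Collecting terms: 2x = 16, so x = 8.
Then 2E = 52 + 3·8 = 76, so E = 38, V = 2E/4 = 19, F = 13 + 8 = 21.

8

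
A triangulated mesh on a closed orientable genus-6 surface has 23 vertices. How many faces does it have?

χ = 2 − 2·6 = -10, and every face is a triangle so 3F = 2E.
V − E + F = -10 with E = 3F/2 gives 23 − (3/2 − 1)·F = -10, so F = 66 and E = 99.

66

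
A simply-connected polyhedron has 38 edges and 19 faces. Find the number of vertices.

Here V − E + F = 2.
V = 2 + E − F = 2 + 38 − 19 = 21.

21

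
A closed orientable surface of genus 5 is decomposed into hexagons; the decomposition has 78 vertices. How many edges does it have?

129

χ = 2 − 2·5 = -8, and every face is a hexagon so 6F = 2E.
V − E + F = -8 with E = 6F/2 gives 78 − (6/2 − 1)·F = -8, so F = 43 and E = 129.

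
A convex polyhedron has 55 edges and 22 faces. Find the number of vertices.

35

Here V − E + F = 2.
V = 2 + E − F = 2 + 55 − 22 = 35.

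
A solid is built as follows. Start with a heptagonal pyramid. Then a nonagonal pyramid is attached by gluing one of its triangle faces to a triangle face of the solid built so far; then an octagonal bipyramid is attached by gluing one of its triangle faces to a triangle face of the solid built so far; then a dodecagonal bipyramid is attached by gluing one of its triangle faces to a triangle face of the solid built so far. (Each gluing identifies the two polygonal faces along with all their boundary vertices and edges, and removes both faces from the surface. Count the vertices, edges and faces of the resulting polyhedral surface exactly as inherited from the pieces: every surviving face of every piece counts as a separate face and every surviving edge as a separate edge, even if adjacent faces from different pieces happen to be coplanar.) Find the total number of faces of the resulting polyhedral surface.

A heptagonal pyramid: V=8, E=14, F=8.
Attach a nonagonal pyramid (V=10, E=18, F=10) along a 3-gon: merge 3 vertices and 3 edges, delete both glued faces → V=15, E=29, F=16.
Attach an octagonal bipyramid (V=10, E=24, F=16) along a 3-gon: merge 3 vertices and 3 edges, delete both glued faces → V=22, E=50, F=30.
Attach a dodecagonal bipyramid (V=14, E=36, F=24) along a 3-gon: merge 3 vertices and 3 edges, delete both glued faces → V=33, E=83, F=52.
Check: V − E + F = 33 − 83 + 52 = 2.

52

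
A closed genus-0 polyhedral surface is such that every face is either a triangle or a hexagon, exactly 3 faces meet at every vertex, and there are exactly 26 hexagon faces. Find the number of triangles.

Let x be the number of triangles; then F = 26 + x.
Edge–face incidences: 2E = 6·26 + 3·x = 156 + 3x.
Every vertex has degree 3, so 3V = 2E.
Euler: V − E + F = 2 ⇒ (2E)/3 − E + (26 + x) = 2.
Multiply by 6: 2·(2E) − 3·(2E) + 6·(26 + x) = 12, i.e. 156 + 6x − (156 + 3x) = 12.
Collecting terms: 3x = 12, so x = 4.
Then 2E = 156 + 3·4 = 168, so E = 84, V = 2E/3 = 56, F = 26 + 4 = 30.

4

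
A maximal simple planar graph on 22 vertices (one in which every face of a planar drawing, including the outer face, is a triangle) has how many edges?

In a plane triangulation 3F = 2E and V − E + F = 2, so E = 3V − 6 = 3·22 − 6 = 60.

60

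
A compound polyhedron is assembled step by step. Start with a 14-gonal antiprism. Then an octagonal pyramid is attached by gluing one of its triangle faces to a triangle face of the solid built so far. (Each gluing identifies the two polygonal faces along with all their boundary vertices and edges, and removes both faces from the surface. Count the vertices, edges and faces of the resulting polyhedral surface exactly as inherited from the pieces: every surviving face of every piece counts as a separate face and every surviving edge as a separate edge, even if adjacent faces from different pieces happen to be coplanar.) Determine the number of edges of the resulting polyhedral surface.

A 14-gonal antiprism: V=28, E=56, F=30.
Attach an octagonal pyramid (V=9, E=16, F=9) along a 3-gon: merge 3 vertices and 3 edges, delete both glued faces → V=34, E=69, F=37.
Check: V − E + F = 34 − 69 + 37 = 2.

69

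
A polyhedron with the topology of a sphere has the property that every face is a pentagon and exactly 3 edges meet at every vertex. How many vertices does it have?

20

Each face has 5 edges and each edge borders two faces, so 2E = 5F.
Each vertex has degree 3, so 3V = 2E and hence V = 5F/3.
Euler: V − E + F = 2 ⇒ (5F/3) − (5F/2) + F = 2.
Multiply by 6: (10 − 15 + 6)F = 12, i.e. 1F = 12.
So F = 12, E = 5·12/2 = 30, V = 5·12/3 = 20.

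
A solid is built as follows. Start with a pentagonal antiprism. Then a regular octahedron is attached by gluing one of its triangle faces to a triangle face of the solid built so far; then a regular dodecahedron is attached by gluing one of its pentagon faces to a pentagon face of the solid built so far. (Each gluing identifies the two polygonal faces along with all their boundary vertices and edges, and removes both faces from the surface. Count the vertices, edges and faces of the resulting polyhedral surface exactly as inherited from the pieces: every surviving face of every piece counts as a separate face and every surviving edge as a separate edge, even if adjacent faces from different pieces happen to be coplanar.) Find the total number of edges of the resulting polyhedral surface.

54

A pentagonal antiprism: V=10, E=20, F=12.
Attach a regular octahedron (V=6, E=12, F=8) along a 3-gon: merge 3 vertices and 3 edges, delete both glued faces → V=13, E=29, F=18.
Attach a regular dodecahedron (V=20, E=30, F=12) along a 5-gon: merge 5 vertices and 5 edges, delete both glued faces → V=28, E=54, F=28.
Check: V − E + F = 28 − 54 + 28 = 2.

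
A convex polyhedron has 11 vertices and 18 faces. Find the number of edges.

27

Here V − E + F = 2.
E = V + F − (2) = 11 + 18 − (2) = 27.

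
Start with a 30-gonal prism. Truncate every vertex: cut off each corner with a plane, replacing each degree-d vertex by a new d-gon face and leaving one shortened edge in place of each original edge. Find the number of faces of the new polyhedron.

92

The base solid has V = 60, E = 90, F = 32.
Truncation replaces each original edge-end by a new vertex, so V′ = 2E = 180.
Each original edge survives, and each old vertex of degree d contributes d new edges; summing degrees gives Σd = 2E, so E′ = E + 2E = 3E = 270.
Each original face survives and each original vertex becomes one new face: F′ = F + V = 92.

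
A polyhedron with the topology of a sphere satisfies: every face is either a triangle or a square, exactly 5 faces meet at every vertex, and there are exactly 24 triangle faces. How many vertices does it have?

16

Let x be the number of squares; then F = 24 + x.
Edge–face incidences: 2E = 3·24 + 4·x = 72 + 4x.
Every vertex has degree 5, so 5V = 2E.
Euler: V − E + F = 2 ⇒ (2E)/5 − E + (24 + x) = 2.
Multiply by 10: 2·(2E) − 5·(2E) + 10·(24 + x) = 20, i.e. 240 + 10x − 3·(72 + 4x) = 20.
Collecting terms: −2x + 24 = 20, so −2x = −4, so x = 2.
Then 2E = 72 + 4·2 = 80, so E = 40, V = 2E/5 = 16, F = 24 + 2 = 26.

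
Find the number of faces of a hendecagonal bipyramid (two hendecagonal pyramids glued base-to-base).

22

A bipyramid over an n-gon has 2n triangular faces and n + 2 vertices: V = 11 + 2 = 13, E = 3·11 = 33, F = 2·11 = 22.
Check: V − E + F = 13 − 33 + 22 = 2.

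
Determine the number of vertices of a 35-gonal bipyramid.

37

A bipyramid over an n-gon has 2n triangular faces and n + 2 vertices: V = 35 + 2 = 37, E = 3·35 = 105, F = 2·35 = 70.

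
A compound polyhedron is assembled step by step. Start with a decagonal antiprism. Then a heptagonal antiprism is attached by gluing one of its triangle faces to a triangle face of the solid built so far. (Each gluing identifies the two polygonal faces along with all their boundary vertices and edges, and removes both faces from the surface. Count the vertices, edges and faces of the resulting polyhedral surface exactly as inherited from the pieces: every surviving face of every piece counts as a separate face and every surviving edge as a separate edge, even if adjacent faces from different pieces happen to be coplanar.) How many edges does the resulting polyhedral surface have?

65

A decagonal antiprism: V=20, E=40, F=22.
Attach a heptagonal antiprism (V=14, E=28, F=16) along a 3-gon: merge 3 vertices and 3 edges, delete both glued faces → V=31, E=65, F=36.
Check: V − E + F = 31 − 65 + 36 = 2.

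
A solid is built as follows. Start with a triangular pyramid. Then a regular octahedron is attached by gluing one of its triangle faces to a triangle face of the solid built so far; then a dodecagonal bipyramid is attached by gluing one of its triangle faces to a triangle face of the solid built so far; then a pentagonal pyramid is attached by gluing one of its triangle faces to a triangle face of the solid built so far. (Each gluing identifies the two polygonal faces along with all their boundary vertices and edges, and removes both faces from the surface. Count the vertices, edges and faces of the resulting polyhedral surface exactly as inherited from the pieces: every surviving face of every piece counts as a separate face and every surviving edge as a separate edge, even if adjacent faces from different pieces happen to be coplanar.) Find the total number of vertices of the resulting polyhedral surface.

21

A triangular pyramid: V=4, E=6, F=4.
Attach a regular octahedron (V=6, E=12, F=8) along a 3-gon: merge 3 vertices and 3 edges, delete both glued faces → V=7, E=15, F=10.
Attach a dodecagonal bipyramid (V=14, E=36, F=24) along a 3-gon: merge 3 vertices and 3 edges, delete both glued faces → V=18, E=48, F=32.
Attach a pentagonal pyramid (V=6, E=10, F=6) along a 3-gon: merge 3 vertices and 3 edges, delete both glued faces → V=21, E=55, F=36.
Check: V − E + F = 21 − 55 + 36 = 2.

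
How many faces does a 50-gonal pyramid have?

51

A pyramid on an n-gon base has one n-gon and n triangles: V = 50 + 1 = 51, E = 2·50 = 100, F = 50 + 1 = 51.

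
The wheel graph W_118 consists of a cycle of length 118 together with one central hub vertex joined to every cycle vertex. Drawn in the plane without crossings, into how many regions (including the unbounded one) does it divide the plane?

W_118 has V = 118 + 1 = 119 vertices and E = 2·118 = 236 edges.
By Euler's formula F = 2 − V + E = 2 − 119 + 236 = 119.

119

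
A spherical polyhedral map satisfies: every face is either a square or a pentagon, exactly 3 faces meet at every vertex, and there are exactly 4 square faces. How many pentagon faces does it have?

4

Let x be the number of pentagons; then F = 4 + x.
Edge–face incidences: 2E = 4·4 + 5·x = 16 + 5x.
Every vertex has degree 3, so 3V = 2E.
Euler: V − E + F = 2 ⇒ (2E)/3 − E + (4 + x) = 2.
Multiply by 6: 2·(2E) − 3·(2E) + 6·(4 + x) = 12, i.e. 24 + 6x − (16 + 5x) = 12.
Collecting terms: x + 8 = 12, so x = 4.
Then 2E = 16 + 5·4 = 36, so E = 18, V = 2E/3 = 12, F = 4 + 4 = 8.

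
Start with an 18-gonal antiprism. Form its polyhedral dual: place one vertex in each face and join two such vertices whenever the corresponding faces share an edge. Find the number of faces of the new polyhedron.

The base solid has V = 36, E = 72, F = 38.
The dual swaps V and F and preserves E: V′ = F = 38, E′ = E = 72, F′ = V = 36.

36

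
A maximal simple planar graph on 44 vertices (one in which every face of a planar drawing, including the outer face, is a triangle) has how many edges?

126

In a plane triangulation 3F = 2E and V − E + F = 2, so E = 3V − 6 = 3·44 − 6 = 126.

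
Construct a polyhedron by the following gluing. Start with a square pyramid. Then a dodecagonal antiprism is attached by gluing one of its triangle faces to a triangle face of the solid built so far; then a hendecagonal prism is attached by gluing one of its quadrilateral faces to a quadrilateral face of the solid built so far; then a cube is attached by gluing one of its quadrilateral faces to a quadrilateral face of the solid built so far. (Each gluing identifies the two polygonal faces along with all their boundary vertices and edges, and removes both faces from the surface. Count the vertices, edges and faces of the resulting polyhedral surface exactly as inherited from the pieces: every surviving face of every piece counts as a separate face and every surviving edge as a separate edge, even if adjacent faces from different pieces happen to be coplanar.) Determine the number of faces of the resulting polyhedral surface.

A square pyramid: V=5, E=8, F=5.
Attach a dodecagonal antiprism (V=24, E=48, F=26) along a 3-gon: merge 3 vertices and 3 edges, delete both glued faces → V=26, E=53, F=29.
Attach a hendecagonal prism (V=22, E=33, F=13) along a 4-gon: merge 4 vertices and 4 edges, delete both glued faces → V=44, E=82, F=40.
Attach a cube (V=8, E=12, F=6) along a 4-gon: merge 4 vertices and 4 edges, delete both glued faces → V=48, E=90, F=44.
Check: V − E + F = 48 − 90 + 44 = 2.

44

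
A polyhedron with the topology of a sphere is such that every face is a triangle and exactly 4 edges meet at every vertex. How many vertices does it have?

Each face has 3 edges and each edge borders two faces, so 2E = 3F.
Each vertex has degree 4, so 4V = 2E and hence V = 3F/4.
Euler: V − E + F = 2 ⇒ (3F/4) − (3F/2) + F = 2.
Multiply by 8: (6 − 12 + 8)F = 16, i.e. 2F = 16.
So F = 8, E = 3·8/2 = 12, V = 3·8/4 = 6.

6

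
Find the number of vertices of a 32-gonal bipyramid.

34

A bipyramid over an n-gon has 2n triangular faces and n + 2 vertices: V = 32 + 2 = 34, E = 3·32 = 96, F = 2·32 = 64.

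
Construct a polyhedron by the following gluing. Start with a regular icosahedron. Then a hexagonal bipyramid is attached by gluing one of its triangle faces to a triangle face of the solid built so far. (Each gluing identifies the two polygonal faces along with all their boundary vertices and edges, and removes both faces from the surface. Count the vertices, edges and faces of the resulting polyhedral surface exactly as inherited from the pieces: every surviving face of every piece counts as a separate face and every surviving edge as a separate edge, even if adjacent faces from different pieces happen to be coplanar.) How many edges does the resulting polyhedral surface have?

45

A regular icosahedron: V=12, E=30, F=20.
Attach a hexagonal bipyramid (V=8, E=18, F=12) along a 3-gon: merge 3 vertices and 3 edges, delete both glued faces → V=17, E=45, F=30.
Check: V − E + F = 17 − 45 + 30 = 2.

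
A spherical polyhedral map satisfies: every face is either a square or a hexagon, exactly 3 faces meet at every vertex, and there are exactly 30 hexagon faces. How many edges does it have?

Let x be the number of squares; then F = 30 + x.
Edge–face incidences: 2E = 6·30 + 4·x = 180 + 4x.
Every vertex has degree 3, so 3V = 2E.
Euler: V − E + F = 2 ⇒ (2E)/3 − E + (30 + x) = 2.
Multiply by 6: 2·(2E) − 3·(2E) + 6·(30 + x) = 12, i.e. 180 + 6x − (180 + 4x) = 12.
Collecting terms: 2x = 12, so x = 6.
Then 2E = 180 + 4·6 = 204, so E = 102, V = 2E/3 = 68, F = 30 + 6 = 36.

102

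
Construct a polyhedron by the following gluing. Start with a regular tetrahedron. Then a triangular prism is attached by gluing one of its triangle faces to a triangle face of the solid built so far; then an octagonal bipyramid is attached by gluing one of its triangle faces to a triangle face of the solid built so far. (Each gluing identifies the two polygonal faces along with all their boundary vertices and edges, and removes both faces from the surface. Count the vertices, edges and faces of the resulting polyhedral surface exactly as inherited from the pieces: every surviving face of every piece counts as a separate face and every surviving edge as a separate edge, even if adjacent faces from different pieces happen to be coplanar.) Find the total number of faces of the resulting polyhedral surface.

21

A regular tetrahedron: V=4, E=6, F=4.
Attach a triangular prism (V=6, E=9, F=5) along a 3-gon: merge 3 vertices and 3 edges, delete both glued faces → V=7, E=12, F=7.
Attach an octagonal bipyramid (V=10, E=24, F=16) along a 3-gon: merge 3 vertices and 3 edges, delete both glued faces → V=14, E=33, F=21.
Check: V − E + F = 14 − 33 + 21 = 2.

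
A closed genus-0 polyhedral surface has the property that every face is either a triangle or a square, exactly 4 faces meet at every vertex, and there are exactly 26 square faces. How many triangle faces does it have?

8

Let x be the number of triangles; then F = 26 + x.
Edge–face incidences: 2E = 4·26 + 3·x = 104 + 3x.
Every vertex has degree 4, so 4V = 2E.
Euler: V − E + F = 2 ⇒ (2E)/4 − E + (26 + x) = 2.
Multiply by 8: 2·(2E) − 4·(2E) + 8·(26 + x) = 16, i.e. 208 + 8x − 2·(104 + 3x) = 16.
Collecting terms: 2x = 16, so x = 8.
Then 2E = 104 + 3·8 = 128, so E = 64, V = 2E/4 = 32, F = 26 + 8 = 34.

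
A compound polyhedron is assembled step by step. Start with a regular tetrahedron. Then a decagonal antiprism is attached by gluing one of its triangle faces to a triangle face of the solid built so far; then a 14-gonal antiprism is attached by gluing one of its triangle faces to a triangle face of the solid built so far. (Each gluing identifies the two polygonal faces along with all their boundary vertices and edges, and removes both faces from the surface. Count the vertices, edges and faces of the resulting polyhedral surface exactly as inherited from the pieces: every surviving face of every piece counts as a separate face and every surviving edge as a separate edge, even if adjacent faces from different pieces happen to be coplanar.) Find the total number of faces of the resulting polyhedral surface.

A regular tetrahedron: V=4, E=6, F=4.
Attach a decagonal antiprism (V=20, E=40, F=22) along a 3-gon: merge 3 vertices and 3 edges, delete both glued faces → V=21, E=43, F=24.
Attach a 14-gonal antiprism (V=28, E=56, F=30) along a 3-gon: merge 3 vertices and 3 edges, delete both glued faces → V=46, E=96, F=52.
Check: V − E + F = 46 − 96 + 52 = 2.

52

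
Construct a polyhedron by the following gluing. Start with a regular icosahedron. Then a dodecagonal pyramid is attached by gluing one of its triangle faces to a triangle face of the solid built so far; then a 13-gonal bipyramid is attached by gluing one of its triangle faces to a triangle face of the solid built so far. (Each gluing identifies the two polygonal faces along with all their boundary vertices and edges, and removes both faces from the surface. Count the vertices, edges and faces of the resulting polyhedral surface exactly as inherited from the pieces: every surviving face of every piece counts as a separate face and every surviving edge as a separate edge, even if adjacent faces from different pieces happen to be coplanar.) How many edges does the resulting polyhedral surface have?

A regular icosahedron: V=12, E=30, F=20.
Attach a dodecagonal pyramid (V=13, E=24, F=13) along a 3-gon: merge 3 vertices and 3 edges, delete both glued faces → V=22, E=51, F=31.
Attach a 13-gonal bipyramid (V=15, E=39, F=26) along a 3-gon: merge 3 vertices and 3 edges, delete both glued faces → V=34, E=87, F=55.
Check: V − E + F = 34 − 87 + 55 = 2.

87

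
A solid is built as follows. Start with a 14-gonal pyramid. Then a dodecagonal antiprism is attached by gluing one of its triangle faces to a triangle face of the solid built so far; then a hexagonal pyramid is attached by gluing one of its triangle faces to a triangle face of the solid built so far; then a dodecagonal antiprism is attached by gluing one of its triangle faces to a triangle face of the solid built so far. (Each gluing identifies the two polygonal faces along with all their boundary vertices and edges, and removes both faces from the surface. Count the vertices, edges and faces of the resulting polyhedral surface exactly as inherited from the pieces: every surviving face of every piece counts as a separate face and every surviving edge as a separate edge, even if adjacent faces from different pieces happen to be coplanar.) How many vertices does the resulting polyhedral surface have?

61

A 14-gonal pyramid: V=15, E=28, F=15.
Attach a dodecagonal antiprism (V=24, E=48, F=26) along a 3-gon: merge 3 vertices and 3 edges, delete both glued faces → V=36, E=73, F=39.
Attach a hexagonal pyramid (V=7, E=12, F=7) along a 3-gon: merge 3 vertices and 3 edges, delete both glued faces → V=40, E=82, F=44.
Attach a dodecagonal antiprism (V=24, E=48, F=26) along a 3-gon: merge 3 vertices and 3 edges, delete both glued faces → V=61, E=127, F=68.
Check: V − E + F = 61 − 127 + 68 = 2.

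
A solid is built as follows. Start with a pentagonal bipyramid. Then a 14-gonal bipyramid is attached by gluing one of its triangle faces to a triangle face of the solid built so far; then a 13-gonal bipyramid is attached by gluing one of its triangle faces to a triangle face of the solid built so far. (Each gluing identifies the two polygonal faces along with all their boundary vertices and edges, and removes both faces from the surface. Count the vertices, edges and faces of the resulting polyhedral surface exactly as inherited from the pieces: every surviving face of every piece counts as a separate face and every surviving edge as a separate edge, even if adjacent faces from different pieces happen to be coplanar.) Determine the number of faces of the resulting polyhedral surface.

A pentagonal bipyramid: V=7, E=15, F=10.
Attach a 14-gonal bipyramid (V=16, E=42, F=28) along a 3-gon: merge 3 vertices and 3 edges, delete both glued faces → V=20, E=54, F=36.
Attach a 13-gonal bipyramid (V=15, E=39, F=26) along a 3-gon: merge 3 vertices and 3 edges, delete both glued faces → V=32, E=90, F=60.
Check: V − E + F = 32 − 90 + 60 = 2.

60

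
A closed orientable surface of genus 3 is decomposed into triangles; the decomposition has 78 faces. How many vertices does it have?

χ = 2 − 2·3 = -4, and every face is a triangle so 3F = 2E.
E = 3·78/2 = 117. Then V = -4 + E − F = -4 + 117 − 78 = 35.

35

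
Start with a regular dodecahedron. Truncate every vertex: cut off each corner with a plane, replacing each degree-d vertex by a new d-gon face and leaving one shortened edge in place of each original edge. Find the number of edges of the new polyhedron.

90

The base solid has V = 20, E = 30, F = 12.
Truncation replaces each original edge-end by a new vertex, so V′ = 2E = 60.
Each original edge survives, and each old vertex of degree d contributes d new edges; summing degrees gives Σd = 2E, so E′ = E + 2E = 3E = 90.
Each original face survives and each original vertex becomes one new face: F′ = F + V = 32.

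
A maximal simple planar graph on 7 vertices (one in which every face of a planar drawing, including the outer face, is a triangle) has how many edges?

15

In a plane triangulation 3F = 2E and V − E + F = 2, so E = 3V − 6 = 3·7 − 6 = 15.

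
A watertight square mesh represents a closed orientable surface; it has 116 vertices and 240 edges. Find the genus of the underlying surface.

3

Every face is a square and each edge borders two faces, so 4F = 2·240, giving F = 120.
χ = V − E + F = 116 − 240 + 120 = -4.
For a closed orientable surface χ = 2 − 2g, so g = (2 − (-4))/2 = 3.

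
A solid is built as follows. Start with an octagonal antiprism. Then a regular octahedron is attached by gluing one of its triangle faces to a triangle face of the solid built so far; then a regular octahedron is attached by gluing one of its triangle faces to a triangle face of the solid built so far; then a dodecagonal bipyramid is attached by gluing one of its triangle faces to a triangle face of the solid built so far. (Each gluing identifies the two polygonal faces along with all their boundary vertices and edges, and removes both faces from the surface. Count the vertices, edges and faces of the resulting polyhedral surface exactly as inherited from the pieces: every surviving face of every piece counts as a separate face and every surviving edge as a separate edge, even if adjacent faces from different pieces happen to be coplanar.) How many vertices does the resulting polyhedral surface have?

33

An octagonal antiprism: V=16, E=32, F=18.
Attach a regular octahedron (V=6, E=12, F=8) along a 3-gon: merge 3 vertices and 3 edges, delete both glued faces → V=19, E=41, F=24.
Attach a regular octahedron (V=6, E=12, F=8) along a 3-gon: merge 3 vertices and 3 edges, delete both glued faces → V=22, E=50, F=30.
Attach a dodecagonal bipyramid (V=14, E=36, F=24) along a 3-gon: merge 3 vertices and 3 edges, delete both glued faces → V=33, E=83, F=52.
Check: V − E + F = 33 − 83 + 52 = 2.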